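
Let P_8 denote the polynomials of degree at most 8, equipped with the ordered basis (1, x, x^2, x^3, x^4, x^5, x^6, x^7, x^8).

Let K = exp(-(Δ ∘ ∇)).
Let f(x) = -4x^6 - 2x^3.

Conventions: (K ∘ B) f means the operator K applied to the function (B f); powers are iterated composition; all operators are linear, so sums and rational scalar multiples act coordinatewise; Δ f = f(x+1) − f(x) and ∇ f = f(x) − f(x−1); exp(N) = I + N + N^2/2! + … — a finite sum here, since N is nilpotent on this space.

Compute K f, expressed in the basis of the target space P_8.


order-1 term: 120x^4 + 120x^2 + 12x + 8
order-2 term: -720x^2 - 240
order-3 term: 480
the series for exp(-(Δ ∘ ∇)) f terminates at order 3
exp(-(Δ ∘ ∇)) f = -4x^6 + 120x^4 - 2x^3 - 600x^2 + 12x + 248

g(x) = -4x^6 + 120x^4 - 2x^3 - 600x^2 + 12x + 248


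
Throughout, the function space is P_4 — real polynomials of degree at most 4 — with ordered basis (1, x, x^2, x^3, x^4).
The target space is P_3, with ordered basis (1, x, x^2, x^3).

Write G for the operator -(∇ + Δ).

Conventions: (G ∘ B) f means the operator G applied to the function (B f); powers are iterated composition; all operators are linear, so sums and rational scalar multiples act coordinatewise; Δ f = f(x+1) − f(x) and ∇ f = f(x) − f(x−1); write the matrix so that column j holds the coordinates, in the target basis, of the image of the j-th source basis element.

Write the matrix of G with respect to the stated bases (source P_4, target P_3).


the matrix is [[0, -2, 0, -2, 0]; [0, 0, -4, 0, -8]; [0, 0, 0, -6, 0]; [0, 0, 0, 0, -8]] (rows listed top to bottom)

image of 1: 0
image of x: -2
image of x^2: -4x
image of x^3: -6x^2 - 2
image of x^4: -8x^3 - 8x
each image's coordinates form column j of the matrix


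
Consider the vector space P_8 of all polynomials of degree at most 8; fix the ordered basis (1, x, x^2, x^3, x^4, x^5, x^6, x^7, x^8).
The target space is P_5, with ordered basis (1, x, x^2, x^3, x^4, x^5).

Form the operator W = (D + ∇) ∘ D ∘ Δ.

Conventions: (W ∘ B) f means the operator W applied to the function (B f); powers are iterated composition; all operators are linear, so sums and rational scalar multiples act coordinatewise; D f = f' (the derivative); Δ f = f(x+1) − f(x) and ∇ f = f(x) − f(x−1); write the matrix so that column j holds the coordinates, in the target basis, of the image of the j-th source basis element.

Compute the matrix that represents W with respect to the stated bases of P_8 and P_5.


the matrix is [[0, 0, 0, 12, 12, 30, 30, 56, 56]; [0, 0, 0, 0, 48, 60, 180, 210, 448]; [0, 0, 0, 0, 0, 120, 180, 630, 840]; [0, 0, 0, 0, 0, 0, 240, 420, 1680]; [0, 0, 0, 0, 0, 0, 0, 420, 840]; [0, 0, 0, 0, 0, 0, 0, 0, 672]] (rows listed top to bottom)

image of 1: 0
image of x: 0
image of x^2: 0
image of x^3: 12
image of x^4: 48x + 12
image of x^5: 120x^2 + 60x + 30
image of x^6: 240x^3 + 180x^2 + 180x + 30
image of x^7: 420x^4 + 420x^3 + 630x^2 + 210x + 56
image of x^8: 672x^5 + 840x^4 + 1680x^3 + 840x^2 + 448x + 56
each image's coordinates form column j of the matrix


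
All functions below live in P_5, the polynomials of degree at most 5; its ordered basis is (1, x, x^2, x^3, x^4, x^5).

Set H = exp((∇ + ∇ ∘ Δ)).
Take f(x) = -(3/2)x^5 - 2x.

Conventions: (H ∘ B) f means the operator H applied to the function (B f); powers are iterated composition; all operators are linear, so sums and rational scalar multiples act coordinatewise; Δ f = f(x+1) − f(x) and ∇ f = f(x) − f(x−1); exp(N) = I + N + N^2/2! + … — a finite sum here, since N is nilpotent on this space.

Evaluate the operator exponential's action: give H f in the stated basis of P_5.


order-1 term: -(15/2)x^4 - 15x^3 - 15x^2 - (15/2)x - 7/2
order-2 term: -15x^3 - 45x^2 - (105/2)x - 45/2
order-3 term: -15x^2 - 45x - 75/2
order-4 term: -(15/2)x - 15
order-5 term: -3/2
the series for exp((∇ + ∇ ∘ Δ)) f terminates at order 5
exp((∇ + ∇ ∘ Δ)) f = -(3/2)x^5 - (15/2)x^4 - 30x^3 - 75x^2 - (229/2)x - 80

the image equals g(x) = -(3/2)x^5 - (15/2)x^4 - 30x^3 - 75x^2 - (229/2)x - 80


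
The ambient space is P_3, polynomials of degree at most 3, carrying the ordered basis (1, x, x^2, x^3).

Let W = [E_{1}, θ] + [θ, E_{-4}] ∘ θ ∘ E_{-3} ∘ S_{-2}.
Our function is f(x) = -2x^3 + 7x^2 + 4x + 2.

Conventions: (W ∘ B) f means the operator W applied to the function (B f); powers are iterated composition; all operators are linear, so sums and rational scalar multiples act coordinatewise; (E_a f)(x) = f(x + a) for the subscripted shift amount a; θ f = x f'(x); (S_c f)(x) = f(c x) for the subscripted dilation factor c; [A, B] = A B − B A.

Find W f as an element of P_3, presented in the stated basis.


the result is g(x) = 570x^2 - 6462x + 17676

θ f = -6x^3 + 14x^2 + 4x
E_{1} θ f = -6x^3 - 4x^2 + 14x + 12
E_{1} f = -2x^3 + x^2 + 12x + 11
θ E_{1} f = -6x^3 + 2x^2 + 12x
[E_{1}, θ] f = -6x^2 + 2x + 12
S_{-2} f = 16x^3 + 28x^2 - 8x + 2
E_{-3} S_{-2} f = 16x^3 - 116x^2 + 256x - 154
θ E_{-3} S_{-2} f = 48x^3 - 232x^2 + 256x
E_{-4} (θ ∘ E_{-3} ∘ S_{-2}) f = 48x^3 - 808x^2 + 4416x - 7808
θ E_{-4} (θ ∘ E_{-3} ∘ S_{-2}) f = 144x^3 - 1616x^2 + 4416x
θ (θ ∘ E_{-3} ∘ S_{-2}) f = 144x^3 - 464x^2 + 256x
E_{-4} θ (θ ∘ E_{-3} ∘ S_{-2}) f = 144x^3 - 2192x^2 + 10880x - 17664
[θ, E_{-4}] (θ ∘ E_{-3} ∘ S_{-2}) f = 576x^2 - 6464x + 17664
([E_{1}, θ] + [θ, E_{-4}] ∘ θ ∘ E_{-3} ∘ S_{-2}) f = 570x^2 - 6462x + 17676


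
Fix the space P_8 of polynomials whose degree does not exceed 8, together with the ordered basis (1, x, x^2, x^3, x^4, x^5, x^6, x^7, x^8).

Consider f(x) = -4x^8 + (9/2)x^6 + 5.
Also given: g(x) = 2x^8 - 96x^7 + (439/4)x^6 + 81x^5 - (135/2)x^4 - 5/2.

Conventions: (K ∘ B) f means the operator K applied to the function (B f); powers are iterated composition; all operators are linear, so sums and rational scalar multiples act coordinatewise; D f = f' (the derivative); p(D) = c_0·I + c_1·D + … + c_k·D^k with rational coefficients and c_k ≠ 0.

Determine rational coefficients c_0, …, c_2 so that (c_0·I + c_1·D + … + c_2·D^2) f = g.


D^0 f = -4x^8 + (9/2)x^6 + 5
D^1 f = -32x^7 + 27x^5
D^2 f = -224x^6 + 135x^4
matching coefficients of g against c_0 f + c_1 Df + … from the top degree down determines the c_i
solution: c_0 = -1/2, c_1 = 3, c_2 = -1/2

c_0 = -1/2, c_1 = 3, c_2 = -1/2


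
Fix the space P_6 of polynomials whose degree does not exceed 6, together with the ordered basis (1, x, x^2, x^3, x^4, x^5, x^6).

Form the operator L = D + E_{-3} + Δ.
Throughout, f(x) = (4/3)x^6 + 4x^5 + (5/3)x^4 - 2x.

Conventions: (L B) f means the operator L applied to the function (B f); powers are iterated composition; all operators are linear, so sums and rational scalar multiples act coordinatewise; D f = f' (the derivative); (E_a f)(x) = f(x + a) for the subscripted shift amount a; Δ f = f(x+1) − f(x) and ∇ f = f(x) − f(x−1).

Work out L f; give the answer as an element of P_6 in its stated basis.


D f = 8x^5 + 20x^4 + (20/3)x^3 - 2
E_{-3} f = (4/3)x^6 - 20x^5 + (365/3)x^4 - 380x^3 + 630x^2 - 506x + 141
Δ f = 8x^5 + 40x^4 + (220/3)x^3 + 70x^2 + (104/3)x + 5
(D + E_{-3} + Δ) f = (4/3)x^6 - 4x^5 + (545/3)x^4 - 300x^3 + 700x^2 - (1414/3)x + 144

the result is g(x) = (4/3)x^6 - 4x^5 + (545/3)x^4 - 300x^3 + 700x^2 - (1414/3)x + 144


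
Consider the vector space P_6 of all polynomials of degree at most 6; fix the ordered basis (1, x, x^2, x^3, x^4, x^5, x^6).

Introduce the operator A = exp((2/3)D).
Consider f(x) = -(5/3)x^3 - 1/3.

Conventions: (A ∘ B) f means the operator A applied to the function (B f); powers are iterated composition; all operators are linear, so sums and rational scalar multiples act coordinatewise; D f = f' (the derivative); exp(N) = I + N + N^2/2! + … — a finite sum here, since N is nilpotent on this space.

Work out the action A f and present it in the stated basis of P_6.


the result is g(x) = -(5/3)x^3 - (10/3)x^2 - (20/9)x - 67/81

order-1 term: -(10/3)x^2
order-2 term: -(20/9)x
order-3 term: -40/81
the series for exp((2/3)D) f terminates at order 3
exp((2/3)D) f = -(5/3)x^3 - (10/3)x^2 - (20/9)x - 67/81


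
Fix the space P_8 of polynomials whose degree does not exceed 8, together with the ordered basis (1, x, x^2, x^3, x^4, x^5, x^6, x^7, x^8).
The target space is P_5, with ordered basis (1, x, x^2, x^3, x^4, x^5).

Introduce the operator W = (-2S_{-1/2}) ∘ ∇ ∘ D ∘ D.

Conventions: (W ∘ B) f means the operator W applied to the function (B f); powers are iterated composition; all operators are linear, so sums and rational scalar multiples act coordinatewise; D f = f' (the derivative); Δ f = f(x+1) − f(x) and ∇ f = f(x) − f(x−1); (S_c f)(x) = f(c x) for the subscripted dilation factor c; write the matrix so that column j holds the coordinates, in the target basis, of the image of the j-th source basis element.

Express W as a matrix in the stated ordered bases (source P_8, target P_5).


the matrix is [[0, 0, 0, -12, 24, -40, 60, -84, 112]; [0, 0, 0, 0, 24, -60, 120, -210, 336]; [0, 0, 0, 0, 0, -30, 90, -210, 420]; [0, 0, 0, 0, 0, 0, 30, -105, 280]; [0, 0, 0, 0, 0, 0, 0, -105/4, 105]; [0, 0, 0, 0, 0, 0, 0, 0, 21]] (rows listed top to bottom)

image of 1: 0
image of x: 0
image of x^2: 0
image of x^3: -12
image of x^4: 24x + 24
image of x^5: -30x^2 - 60x - 40
image of x^6: 30x^3 + 90x^2 + 120x + 60
image of x^7: -(105/4)x^4 - 105x^3 - 210x^2 - 210x - 84
image of x^8: 21x^5 + 105x^4 + 280x^3 + 420x^2 + 336x + 112
each image's coordinates form column j of the matrix


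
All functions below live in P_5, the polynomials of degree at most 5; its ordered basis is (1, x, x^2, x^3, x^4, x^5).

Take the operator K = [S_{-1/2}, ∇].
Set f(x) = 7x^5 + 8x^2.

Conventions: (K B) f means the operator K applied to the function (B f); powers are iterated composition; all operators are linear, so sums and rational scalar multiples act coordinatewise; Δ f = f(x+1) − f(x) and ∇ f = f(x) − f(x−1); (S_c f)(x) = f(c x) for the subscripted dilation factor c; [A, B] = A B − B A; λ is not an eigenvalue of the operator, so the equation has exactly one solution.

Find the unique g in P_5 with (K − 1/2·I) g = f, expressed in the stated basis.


g(x) = -14x^5 - (105/8)x^4 - (105/16)x^3 - (5119/64)x^2 + (1749/8)x + 96873/128

write g with unknown coordinates in the stated basis and equate coefficients in (K − 1/2·I) g = f
solving from the highest basis element down gives g = -14x^5 - (105/8)x^4 - (105/16)x^3 - (5119/64)x^2 + (1749/8)x + 96873/128
check: K g = -(105/16)x^4 - (105/32)x^3 - (4095/128)x^2 + (1749/16)x + 96873/256
so K g − 1/2·g = 7x^5 + 8x^2 = f ✓


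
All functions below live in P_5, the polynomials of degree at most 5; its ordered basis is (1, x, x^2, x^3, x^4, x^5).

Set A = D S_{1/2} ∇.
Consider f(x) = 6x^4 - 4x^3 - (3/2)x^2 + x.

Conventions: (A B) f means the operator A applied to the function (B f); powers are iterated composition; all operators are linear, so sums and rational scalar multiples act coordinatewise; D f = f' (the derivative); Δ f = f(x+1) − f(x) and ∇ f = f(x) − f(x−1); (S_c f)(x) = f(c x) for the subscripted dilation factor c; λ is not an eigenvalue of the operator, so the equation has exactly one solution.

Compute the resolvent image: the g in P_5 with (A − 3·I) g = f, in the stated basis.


the result is g(x) = -2x^4 + (4/3)x^3 - (1/2)x^2 + (7/3)x - 13/6

write g with unknown coordinates in the stated basis and equate coefficients in (A − 3·I) g = f
solving from the highest basis element down gives g = -2x^4 + (4/3)x^3 - (1/2)x^2 + (7/3)x - 13/6
check: A g = -3x^2 + 8x - 13/2
so A g − 3·g = 6x^4 - 4x^3 - (3/2)x^2 + x = f ✓


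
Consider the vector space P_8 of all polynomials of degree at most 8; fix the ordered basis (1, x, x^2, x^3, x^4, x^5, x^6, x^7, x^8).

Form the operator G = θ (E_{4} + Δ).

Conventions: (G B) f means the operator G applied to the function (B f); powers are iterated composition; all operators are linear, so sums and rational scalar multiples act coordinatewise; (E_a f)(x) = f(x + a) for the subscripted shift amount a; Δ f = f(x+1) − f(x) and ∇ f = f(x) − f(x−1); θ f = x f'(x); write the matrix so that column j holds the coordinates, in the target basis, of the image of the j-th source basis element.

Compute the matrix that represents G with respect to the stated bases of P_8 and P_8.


the matrix is [[0, 0, 0, 0, 0, 0, 0, 0, 0]; [0, 1, 10, 51, 260, 1285, 6150, 28679, 131080]; [0, 0, 2, 30, 204, 1300, 7710, 43050, 229432]; [0, 0, 0, 3, 60, 510, 3900, 26985, 172200]; [0, 0, 0, 0, 4, 100, 1020, 9100, 71960]; [0, 0, 0, 0, 0, 5, 150, 1785, 18200]; [0, 0, 0, 0, 0, 0, 6, 210, 2856]; [0, 0, 0, 0, 0, 0, 0, 7, 280]; [0, 0, 0, 0, 0, 0, 0, 0, 8]] (rows listed top to bottom)

image of 1: 0
image of x: x
image of x^2: 2x^2 + 10x
image of x^3: 3x^3 + 30x^2 + 51x
image of x^4: 4x^4 + 60x^3 + 204x^2 + 260x
image of x^5: 5x^5 + 100x^4 + 510x^3 + 1300x^2 + 1285x
image of x^6: 6x^6 + 150x^5 + 1020x^4 + 3900x^3 + 7710x^2 + 6150x
image of x^7: 7x^7 + 210x^6 + 1785x^5 + 9100x^4 + 26985x^3 + 43050x^2 + 28679x
image of x^8: 8x^8 + 280x^7 + 2856x^6 + 18200x^5 + 71960x^4 + 172200x^3 + 229432x^2 + 131080x
each image's coordinates form column j of the matrix


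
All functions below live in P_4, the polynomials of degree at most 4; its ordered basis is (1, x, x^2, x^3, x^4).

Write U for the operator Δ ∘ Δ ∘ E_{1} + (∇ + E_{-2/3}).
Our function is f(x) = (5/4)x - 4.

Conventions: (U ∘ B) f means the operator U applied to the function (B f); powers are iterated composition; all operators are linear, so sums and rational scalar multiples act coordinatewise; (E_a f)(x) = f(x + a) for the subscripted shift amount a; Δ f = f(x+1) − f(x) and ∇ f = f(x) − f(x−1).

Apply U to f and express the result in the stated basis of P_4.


the image equals g(x) = (5/4)x - 43/12

E_{1} f = (5/4)x - 11/4
Δ E_{1} f = 5/4
Δ Δ E_{1} f = 0
∇ f = 5/4
E_{-2/3} f = (5/4)x - 29/6
(∇ + E_{-2/3}) f = (5/4)x - 43/12
(Δ ∘ Δ ∘ E_{1} + (∇ + E_{-2/3})) f = (5/4)x - 43/12


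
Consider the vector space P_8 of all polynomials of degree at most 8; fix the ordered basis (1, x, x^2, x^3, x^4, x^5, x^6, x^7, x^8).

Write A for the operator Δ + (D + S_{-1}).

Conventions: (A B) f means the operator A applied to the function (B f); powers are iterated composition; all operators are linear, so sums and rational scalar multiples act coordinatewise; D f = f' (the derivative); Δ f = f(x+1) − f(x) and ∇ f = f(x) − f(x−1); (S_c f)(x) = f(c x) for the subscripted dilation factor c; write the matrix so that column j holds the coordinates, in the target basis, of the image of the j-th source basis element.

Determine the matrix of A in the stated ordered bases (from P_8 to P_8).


image of 1: 1
image of x: -x + 2
image of x^2: x^2 + 4x + 1
image of x^3: -x^3 + 6x^2 + 3x + 1
image of x^4: x^4 + 8x^3 + 6x^2 + 4x + 1
image of x^5: -x^5 + 10x^4 + 10x^3 + 10x^2 + 5x + 1
image of x^6: x^6 + 12x^5 + 15x^4 + 20x^3 + 15x^2 + 6x + 1
image of x^7: -x^7 + 14x^6 + 21x^5 + 35x^4 + 35x^3 + 21x^2 + 7x + 1
image of x^8: x^8 + 16x^7 + 28x^6 + 56x^5 + 70x^4 + 56x^3 + 28x^2 + 8x + 1
each image's coordinates form column j of the matrix

the matrix is [[1, 2, 1, 1, 1, 1, 1, 1, 1]; [0, -1, 4, 3, 4, 5, 6, 7, 8]; [0, 0, 1, 6, 6, 10, 15, 21, 28]; [0, 0, 0, -1, 8, 10, 20, 35, 56]; [0, 0, 0, 0, 1, 10, 15, 35, 70]; [0, 0, 0, 0, 0, -1, 12, 21, 56]; [0, 0, 0, 0, 0, 0, 1, 14, 28]; [0, 0, 0, 0, 0, 0, 0, -1, 16]; [0, 0, 0, 0, 0, 0, 0, 0, 1]] (rows listed top to bottom)


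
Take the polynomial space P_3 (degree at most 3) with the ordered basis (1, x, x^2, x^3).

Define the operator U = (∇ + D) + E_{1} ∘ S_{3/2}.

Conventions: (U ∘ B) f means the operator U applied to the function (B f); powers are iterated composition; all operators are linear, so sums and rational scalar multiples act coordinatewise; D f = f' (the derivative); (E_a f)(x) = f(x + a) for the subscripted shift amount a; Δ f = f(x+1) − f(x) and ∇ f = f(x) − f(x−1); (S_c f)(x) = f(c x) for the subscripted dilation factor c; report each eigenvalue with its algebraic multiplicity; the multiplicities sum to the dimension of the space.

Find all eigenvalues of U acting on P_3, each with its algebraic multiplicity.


image of 1: 1
image of x: (3/2)x + 7/2
image of x^2: (9/4)x^2 + (17/2)x + 5/4
image of x^3: (27/8)x^3 + (129/8)x^2 + (57/8)x + 35/8
the matrix is upper triangular; its diagonal is (1, 3/2, 9/4, 27/8)
for a triangular matrix the eigenvalues are the diagonal entries, with algebraic multiplicity their repetition count

λ = 1 (multiplicity 1), λ = 3/2 (multiplicity 1), λ = 9/4 (multiplicity 1), λ = 27/8 (multiplicity 1)


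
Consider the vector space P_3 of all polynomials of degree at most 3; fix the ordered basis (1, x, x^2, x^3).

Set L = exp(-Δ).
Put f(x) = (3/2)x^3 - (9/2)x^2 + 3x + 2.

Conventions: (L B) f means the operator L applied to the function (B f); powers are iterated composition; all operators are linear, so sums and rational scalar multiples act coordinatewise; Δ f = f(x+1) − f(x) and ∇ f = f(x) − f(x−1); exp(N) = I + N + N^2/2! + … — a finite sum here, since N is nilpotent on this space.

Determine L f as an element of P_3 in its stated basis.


the image equals g(x) = (3/2)x^3 - 9x^2 + 12x + 1/2

order-1 term: -(9/2)x^2 + (9/2)x
order-2 term: (9/2)x
order-3 term: -3/2
the series for exp(-Δ) f terminates at order 3
exp(-Δ) f = (3/2)x^3 - 9x^2 + 12x + 1/2


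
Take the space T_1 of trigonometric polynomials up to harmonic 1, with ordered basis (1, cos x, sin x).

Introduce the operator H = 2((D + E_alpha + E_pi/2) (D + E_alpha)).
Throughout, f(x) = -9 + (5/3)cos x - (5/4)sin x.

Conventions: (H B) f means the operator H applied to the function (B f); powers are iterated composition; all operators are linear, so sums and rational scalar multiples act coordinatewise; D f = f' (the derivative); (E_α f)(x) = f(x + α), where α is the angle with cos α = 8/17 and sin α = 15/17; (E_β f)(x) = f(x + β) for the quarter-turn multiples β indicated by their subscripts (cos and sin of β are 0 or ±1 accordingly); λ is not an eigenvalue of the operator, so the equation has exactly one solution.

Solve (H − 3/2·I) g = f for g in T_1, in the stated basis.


the image equals g(x) = -18/5 - (49390/561531)cos x + (51695/374354)sin x

write g with unknown coordinates in the stated basis and equate coefficients in (H − 3/2·I) g = f
solving from the highest basis element down gives g = -18/5 - (49390/561531)cos x + (51695/374354)sin x
check: H g = -72/5 + (861800/561531)cos x - (195200/187177)sin x
so H g − 3/2·g = -9 + (5/3)cos x - (5/4)sin x = f ✓


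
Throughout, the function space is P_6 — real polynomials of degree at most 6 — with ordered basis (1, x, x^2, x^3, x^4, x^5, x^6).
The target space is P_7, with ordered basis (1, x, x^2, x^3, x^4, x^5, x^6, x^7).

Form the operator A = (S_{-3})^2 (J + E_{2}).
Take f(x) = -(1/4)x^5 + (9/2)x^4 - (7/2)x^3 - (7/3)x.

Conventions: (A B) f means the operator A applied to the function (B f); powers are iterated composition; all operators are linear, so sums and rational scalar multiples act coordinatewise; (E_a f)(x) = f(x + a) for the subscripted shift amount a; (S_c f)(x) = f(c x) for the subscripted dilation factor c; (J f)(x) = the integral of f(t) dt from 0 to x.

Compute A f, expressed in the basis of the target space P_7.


J f = -(1/24)x^6 + (9/10)x^5 - (7/8)x^4 - (7/6)x^2
E_{2} f = -(1/4)x^5 + 2x^4 + (45/2)x^3 + 67x^2 + (239/3)x + 94/3
(J + E_{2}) f = -(1/24)x^6 + (13/20)x^5 + (9/8)x^4 + (45/2)x^3 + (395/6)x^2 + (239/3)x + 94/3
S_{-3} (J + E_{2}) f = -(243/8)x^6 - (3159/20)x^5 + (729/8)x^4 - (1215/2)x^3 + (1185/2)x^2 - 239x + 94/3
S_{-3} S_{-3} (J + E_{2}) f = -(177147/8)x^6 + (767637/20)x^5 + (59049/8)x^4 + (32805/2)x^3 + (10665/2)x^2 + 717x + 94/3

g(x) = -(177147/8)x^6 + (767637/20)x^5 + (59049/8)x^4 + (32805/2)x^3 + (10665/2)x^2 + 717x + 94/3


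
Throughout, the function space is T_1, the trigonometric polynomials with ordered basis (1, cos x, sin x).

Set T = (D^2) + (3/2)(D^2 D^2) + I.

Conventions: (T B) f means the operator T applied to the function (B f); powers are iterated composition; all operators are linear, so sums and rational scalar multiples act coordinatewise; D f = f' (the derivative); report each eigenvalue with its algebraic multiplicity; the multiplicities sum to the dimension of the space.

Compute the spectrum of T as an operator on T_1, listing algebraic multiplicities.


image of 1: 1
image of cos x: (3/2)cos x
image of sin x: (3/2)sin x
the matrix is diagonal; its diagonal is (1, 3/2, 3/2)
for a triangular matrix the eigenvalues are the diagonal entries, with algebraic multiplicity their repetition count

λ = 1 (multiplicity 1), λ = 3/2 (multiplicity 2)


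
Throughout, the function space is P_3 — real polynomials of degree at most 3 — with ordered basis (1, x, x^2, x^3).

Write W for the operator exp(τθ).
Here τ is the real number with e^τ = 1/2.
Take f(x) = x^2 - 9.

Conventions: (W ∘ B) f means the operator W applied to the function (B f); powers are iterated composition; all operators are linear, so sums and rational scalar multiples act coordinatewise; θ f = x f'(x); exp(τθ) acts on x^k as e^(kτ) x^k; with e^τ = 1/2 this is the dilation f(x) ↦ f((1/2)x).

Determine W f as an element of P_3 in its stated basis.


exp(τθ) x^k = e^(kτ) x^k; with e^τ = 1/2 this sends x^k to (1/2)^k x^k
x^2 ↦ 1/4 x^2
applying this coordinatewise to f: exp(τθ) f = (1/4)x^2 - 9

the image equals g(x) = (1/4)x^2 - 9


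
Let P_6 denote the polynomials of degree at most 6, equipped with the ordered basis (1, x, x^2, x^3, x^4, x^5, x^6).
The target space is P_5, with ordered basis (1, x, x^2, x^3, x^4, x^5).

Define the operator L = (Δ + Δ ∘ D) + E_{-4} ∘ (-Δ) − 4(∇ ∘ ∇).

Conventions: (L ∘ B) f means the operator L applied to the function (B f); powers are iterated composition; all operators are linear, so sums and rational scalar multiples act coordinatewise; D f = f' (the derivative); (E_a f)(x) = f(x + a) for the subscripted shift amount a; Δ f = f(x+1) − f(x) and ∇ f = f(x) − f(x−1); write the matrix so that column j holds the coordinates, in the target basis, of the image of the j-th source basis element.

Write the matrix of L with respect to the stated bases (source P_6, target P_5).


image of 1: 0
image of x: 0
image of x^2: 2
image of x^3: 6x - 9
image of x^4: 12x^2 - 36x + 124
image of x^5: 20x^3 - 90x^2 + 620x - 655
image of x^6: 30x^4 - 180x^3 + 1860x^2 - 3930x + 3126
each image's coordinates form column j of the matrix

the matrix is [[0, 0, 2, -9, 124, -655, 3126]; [0, 0, 0, 6, -36, 620, -3930]; [0, 0, 0, 0, 12, -90, 1860]; [0, 0, 0, 0, 0, 20, -180]; [0, 0, 0, 0, 0, 0, 30]; [0, 0, 0, 0, 0, 0, 0]] (rows listed top to bottom)


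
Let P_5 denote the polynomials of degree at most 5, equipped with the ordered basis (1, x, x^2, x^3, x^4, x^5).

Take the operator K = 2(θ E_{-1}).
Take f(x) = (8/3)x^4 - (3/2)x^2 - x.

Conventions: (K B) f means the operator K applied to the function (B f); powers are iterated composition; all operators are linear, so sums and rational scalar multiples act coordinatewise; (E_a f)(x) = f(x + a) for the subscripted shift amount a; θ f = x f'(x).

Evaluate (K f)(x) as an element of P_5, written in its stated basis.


the result is g(x) = (64/3)x^4 - 64x^3 + 58x^2 - (52/3)x

E_{-1} f = (8/3)x^4 - (32/3)x^3 + (29/2)x^2 - (26/3)x + 13/6
θ E_{-1} f = (32/3)x^4 - 32x^3 + 29x^2 - (26/3)x
(2(θ E_{-1})) f = (64/3)x^4 - 64x^3 + 58x^2 - (52/3)x


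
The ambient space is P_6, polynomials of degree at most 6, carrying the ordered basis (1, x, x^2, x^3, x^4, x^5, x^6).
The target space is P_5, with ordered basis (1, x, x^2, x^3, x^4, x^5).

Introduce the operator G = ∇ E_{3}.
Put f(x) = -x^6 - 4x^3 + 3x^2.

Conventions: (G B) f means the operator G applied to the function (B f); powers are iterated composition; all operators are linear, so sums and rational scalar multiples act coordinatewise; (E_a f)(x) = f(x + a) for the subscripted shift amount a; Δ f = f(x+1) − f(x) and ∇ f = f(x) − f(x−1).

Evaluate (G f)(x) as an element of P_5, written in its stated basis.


the result is g(x) = -6x^5 - 75x^4 - 380x^3 - 987x^2 - 1320x - 726

E_{3} f = -x^6 - 18x^5 - 135x^4 - 544x^3 - 1248x^2 - 1548x - 810
∇ E_{3} f = -6x^5 - 75x^4 - 380x^3 - 987x^2 - 1320x - 726


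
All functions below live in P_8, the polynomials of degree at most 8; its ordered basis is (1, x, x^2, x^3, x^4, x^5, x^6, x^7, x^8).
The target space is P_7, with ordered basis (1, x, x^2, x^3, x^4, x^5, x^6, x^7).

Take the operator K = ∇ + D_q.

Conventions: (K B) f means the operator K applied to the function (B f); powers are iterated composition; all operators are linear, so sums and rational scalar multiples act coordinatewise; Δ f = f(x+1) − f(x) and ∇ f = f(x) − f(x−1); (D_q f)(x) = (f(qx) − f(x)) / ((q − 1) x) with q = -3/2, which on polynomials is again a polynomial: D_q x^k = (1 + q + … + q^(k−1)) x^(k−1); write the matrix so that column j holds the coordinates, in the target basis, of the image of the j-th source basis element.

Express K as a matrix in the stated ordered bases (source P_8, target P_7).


image of 1: 0
image of x: 2
image of x^2: (3/2)x - 1
image of x^3: (19/4)x^2 - 3x + 1
image of x^4: (19/8)x^3 - 6x^2 + 4x - 1
image of x^5: (135/16)x^4 - 10x^3 + 10x^2 - 5x + 1
image of x^6: (59/32)x^5 - 15x^4 + 20x^3 - 15x^2 + 6x - 1
image of x^7: (911/64)x^6 - 21x^5 + 35x^4 - 35x^3 + 21x^2 - 7x + 1
image of x^8: -(237/128)x^7 - 28x^6 + 56x^5 - 70x^4 + 56x^3 - 28x^2 + 8x - 1
each image's coordinates form column j of the matrix

the matrix is [[0, 2, -1, 1, -1, 1, -1, 1, -1]; [0, 0, 3/2, -3, 4, -5, 6, -7, 8]; [0, 0, 0, 19/4, -6, 10, -15, 21, -28]; [0, 0, 0, 0, 19/8, -10, 20, -35, 56]; [0, 0, 0, 0, 0, 135/16, -15, 35, -70]; [0, 0, 0, 0, 0, 0, 59/32, -21, 56]; [0, 0, 0, 0, 0, 0, 0, 911/64, -28]; [0, 0, 0, 0, 0, 0, 0, 0, -237/128]] (rows listed top to bottom)


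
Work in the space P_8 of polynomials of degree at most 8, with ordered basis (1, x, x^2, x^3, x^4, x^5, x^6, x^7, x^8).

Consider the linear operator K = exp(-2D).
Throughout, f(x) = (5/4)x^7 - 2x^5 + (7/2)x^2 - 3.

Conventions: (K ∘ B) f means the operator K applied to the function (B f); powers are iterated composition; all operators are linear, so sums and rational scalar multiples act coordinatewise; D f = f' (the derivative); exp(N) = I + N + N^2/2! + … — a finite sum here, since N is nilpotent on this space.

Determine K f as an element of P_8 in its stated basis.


the result is g(x) = (5/4)x^7 - (35/2)x^6 + 103x^5 - 330x^4 + 620x^3 - (1353/2)x^2 + 386x - 85

order-1 term: -(35/2)x^6 + 20x^4 - 14x
order-2 term: 105x^5 - 80x^3 + 14
order-3 term: -350x^4 + 160x^2
order-4 term: 700x^3 - 160x
order-5 term: -840x^2 + 64
order-6 term: 560x
order-7 term: -160
the series for exp(-2D) f terminates at order 7
exp(-2D) f = (5/4)x^7 - (35/2)x^6 + 103x^5 - 330x^4 + 620x^3 - (1353/2)x^2 + 386x - 85


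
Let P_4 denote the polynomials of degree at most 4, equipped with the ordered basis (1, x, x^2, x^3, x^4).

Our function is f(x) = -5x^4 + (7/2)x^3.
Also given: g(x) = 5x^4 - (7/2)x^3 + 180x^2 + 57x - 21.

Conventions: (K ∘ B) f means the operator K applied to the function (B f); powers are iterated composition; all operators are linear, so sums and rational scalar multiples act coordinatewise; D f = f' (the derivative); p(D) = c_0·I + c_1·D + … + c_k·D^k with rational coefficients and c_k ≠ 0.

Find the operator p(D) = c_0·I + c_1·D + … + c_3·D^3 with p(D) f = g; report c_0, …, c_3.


p(D) = -I − 3·D^2 − D^3, i.e. c_0 = -1, c_1 = 0, c_2 = -3, c_3 = -1

D^0 f = -5x^4 + (7/2)x^3
D^1 f = -20x^3 + (21/2)x^2
D^2 f = -60x^2 + 21x
D^3 f = -120x + 21
matching coefficients of g against c_0 f + c_1 Df + … from the top degree down determines the c_i
solution: c_0 = -1, c_1 = 0, c_2 = -3, c_3 = -1


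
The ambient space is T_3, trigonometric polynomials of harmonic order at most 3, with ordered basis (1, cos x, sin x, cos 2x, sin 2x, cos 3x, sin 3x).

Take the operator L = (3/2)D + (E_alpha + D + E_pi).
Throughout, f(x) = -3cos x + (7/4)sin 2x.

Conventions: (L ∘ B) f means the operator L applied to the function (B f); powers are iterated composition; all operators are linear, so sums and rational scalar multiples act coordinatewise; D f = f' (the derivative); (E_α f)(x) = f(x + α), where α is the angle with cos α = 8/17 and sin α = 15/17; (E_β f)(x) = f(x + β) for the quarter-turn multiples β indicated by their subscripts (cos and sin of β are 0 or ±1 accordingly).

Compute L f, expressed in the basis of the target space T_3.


the image equals g(x) = (27/17)cos x + (345/34)sin x + (11795/1156)cos 2x + (224/289)sin 2x

D f = 3sin x + (7/2)cos 2x
((3/2)D) f = (9/2)sin x + (21/4)cos 2x
E_alpha f = -(24/17)cos x + (45/17)sin x + (420/289)cos 2x - (1127/1156)sin 2x
D f = 3sin x + (7/2)cos 2x
E_pi f = 3cos x + (7/4)sin 2x
(E_alpha + D + E_pi) f = (27/17)cos x + (96/17)sin x + (2863/578)cos 2x + (224/289)sin 2x
((3/2)D + (E_alpha + D + E_pi)) f = (27/17)cos x + (345/34)sin x + (11795/1156)cos 2x + (224/289)sin 2x


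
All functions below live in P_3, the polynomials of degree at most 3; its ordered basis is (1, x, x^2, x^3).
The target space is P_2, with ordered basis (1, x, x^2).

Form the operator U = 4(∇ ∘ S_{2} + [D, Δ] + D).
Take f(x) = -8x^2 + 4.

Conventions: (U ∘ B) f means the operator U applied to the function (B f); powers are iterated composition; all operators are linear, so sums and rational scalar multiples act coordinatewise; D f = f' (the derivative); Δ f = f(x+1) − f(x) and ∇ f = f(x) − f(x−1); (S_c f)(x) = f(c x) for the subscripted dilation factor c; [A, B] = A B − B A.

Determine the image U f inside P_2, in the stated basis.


S_{2} f = -32x^2 + 4
∇ S_{2} f = -64x + 32
Δ f = -16x - 8
D Δ f = -16
D f = -16x
Δ D f = -16
[D, Δ] f = 0
D f = -16x
(∇ ∘ S_{2} + [D, Δ] + D) f = -80x + 32
(4(∇ ∘ S_{2} + [D, Δ] + D)) f = -320x + 128

the result is g(x) = -320x + 128


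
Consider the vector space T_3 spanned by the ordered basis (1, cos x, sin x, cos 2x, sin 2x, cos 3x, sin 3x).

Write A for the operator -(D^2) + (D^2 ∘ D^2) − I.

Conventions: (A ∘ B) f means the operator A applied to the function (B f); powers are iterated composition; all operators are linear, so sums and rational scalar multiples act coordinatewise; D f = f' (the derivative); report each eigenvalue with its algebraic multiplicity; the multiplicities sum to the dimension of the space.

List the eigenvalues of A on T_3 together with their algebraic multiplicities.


image of 1: -1
image of cos x: cos x
image of sin x: sin x
image of cos 2x: 19cos 2x
image of sin 2x: 19sin 2x
image of cos 3x: 89cos 3x
image of sin 3x: 89sin 3x
the matrix is diagonal; its diagonal is (-1, 1, 1, 19, 19, 89, 89)
for a triangular matrix the eigenvalues are the diagonal entries, with algebraic multiplicity their repetition count

λ = -1 (multiplicity 1), λ = 1 (multiplicity 2), λ = 19 (multiplicity 2), λ = 89 (multiplicity 2)


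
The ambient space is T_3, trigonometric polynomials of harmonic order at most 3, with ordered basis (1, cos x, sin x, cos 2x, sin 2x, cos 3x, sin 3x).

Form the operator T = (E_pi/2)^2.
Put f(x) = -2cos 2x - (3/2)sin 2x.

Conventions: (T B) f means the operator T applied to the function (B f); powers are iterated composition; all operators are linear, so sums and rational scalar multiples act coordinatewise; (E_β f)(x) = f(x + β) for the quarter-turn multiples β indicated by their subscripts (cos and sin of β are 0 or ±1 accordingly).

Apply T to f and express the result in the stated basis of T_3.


the image equals g(x) = -2cos 2x - (3/2)sin 2x

E_pi/2 f = 2cos 2x + (3/2)sin 2x
E_pi/2 E_pi/2 f = -2cos 2x - (3/2)sin 2x


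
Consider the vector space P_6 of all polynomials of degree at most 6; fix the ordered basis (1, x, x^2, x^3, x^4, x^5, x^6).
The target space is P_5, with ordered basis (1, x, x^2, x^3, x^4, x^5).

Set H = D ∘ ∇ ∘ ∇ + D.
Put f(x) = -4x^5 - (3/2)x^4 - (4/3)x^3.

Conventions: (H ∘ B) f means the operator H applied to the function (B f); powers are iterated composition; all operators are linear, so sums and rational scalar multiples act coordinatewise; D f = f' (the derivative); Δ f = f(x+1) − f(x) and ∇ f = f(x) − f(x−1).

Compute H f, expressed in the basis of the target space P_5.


∇ f = -20x^4 + 34x^3 - 35x^2 + 18x - 23/6
∇ ∇ f = -80x^3 + 222x^2 - 252x + 107
D ∇ ∇ f = -240x^2 + 444x - 252
D f = -20x^4 - 6x^3 - 4x^2
(D ∘ ∇ ∘ ∇ + D) f = -20x^4 - 6x^3 - 244x^2 + 444x - 252

g(x) = -20x^4 - 6x^3 - 244x^2 + 444x - 252


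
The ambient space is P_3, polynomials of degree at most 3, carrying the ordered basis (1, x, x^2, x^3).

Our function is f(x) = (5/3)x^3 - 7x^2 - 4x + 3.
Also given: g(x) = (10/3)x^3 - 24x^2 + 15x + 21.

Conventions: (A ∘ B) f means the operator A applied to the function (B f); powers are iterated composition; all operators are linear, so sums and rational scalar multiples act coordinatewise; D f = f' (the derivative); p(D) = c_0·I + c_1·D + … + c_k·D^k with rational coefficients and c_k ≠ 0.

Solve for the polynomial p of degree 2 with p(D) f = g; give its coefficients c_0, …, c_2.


D^0 f = (5/3)x^3 - 7x^2 - 4x + 3
D^1 f = 5x^2 - 14x - 4
D^2 f = 10x - 14
matching coefficients of g against c_0 f + c_1 Df + … from the top degree down determines the c_i
solution: c_0 = 2, c_1 = -2, c_2 = -1/2

c_0 = 2, c_1 = -2, c_2 = -1/2


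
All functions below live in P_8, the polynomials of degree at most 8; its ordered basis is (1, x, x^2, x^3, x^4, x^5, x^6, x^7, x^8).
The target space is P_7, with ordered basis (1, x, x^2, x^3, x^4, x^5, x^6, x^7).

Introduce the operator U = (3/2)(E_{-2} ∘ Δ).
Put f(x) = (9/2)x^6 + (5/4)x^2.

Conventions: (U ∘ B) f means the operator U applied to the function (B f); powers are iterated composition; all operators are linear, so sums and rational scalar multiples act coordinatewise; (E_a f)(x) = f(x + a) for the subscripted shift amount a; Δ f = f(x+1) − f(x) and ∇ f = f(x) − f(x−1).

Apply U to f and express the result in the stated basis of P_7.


Δ f = 27x^5 + (135/2)x^4 + 90x^3 + (135/2)x^2 + (59/2)x + 23/4
E_{-2} Δ f = 27x^5 - (405/2)x^4 + 630x^3 - (2025/2)x^2 + (1679/2)x - 1149/4
((3/2)(E_{-2} ∘ Δ)) f = (81/2)x^5 - (1215/4)x^4 + 945x^3 - (6075/4)x^2 + (5037/4)x - 3447/8

g(x) = (81/2)x^5 - (1215/4)x^4 + 945x^3 - (6075/4)x^2 + (5037/4)x - 3447/8


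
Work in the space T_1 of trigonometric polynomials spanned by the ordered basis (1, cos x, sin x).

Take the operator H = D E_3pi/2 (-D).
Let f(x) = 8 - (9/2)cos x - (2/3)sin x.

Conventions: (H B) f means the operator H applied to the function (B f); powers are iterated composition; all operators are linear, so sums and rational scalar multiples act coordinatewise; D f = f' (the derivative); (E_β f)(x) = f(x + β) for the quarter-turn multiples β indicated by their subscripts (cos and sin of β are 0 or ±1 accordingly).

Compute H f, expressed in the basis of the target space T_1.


D f = -(2/3)cos x + (9/2)sin x
(-D) f = (2/3)cos x - (9/2)sin x
E_3pi/2 (-D) f = (9/2)cos x + (2/3)sin x
D E_3pi/2 (-D) f = (2/3)cos x - (9/2)sin x

the result is g(x) = (2/3)cos x - (9/2)sin x


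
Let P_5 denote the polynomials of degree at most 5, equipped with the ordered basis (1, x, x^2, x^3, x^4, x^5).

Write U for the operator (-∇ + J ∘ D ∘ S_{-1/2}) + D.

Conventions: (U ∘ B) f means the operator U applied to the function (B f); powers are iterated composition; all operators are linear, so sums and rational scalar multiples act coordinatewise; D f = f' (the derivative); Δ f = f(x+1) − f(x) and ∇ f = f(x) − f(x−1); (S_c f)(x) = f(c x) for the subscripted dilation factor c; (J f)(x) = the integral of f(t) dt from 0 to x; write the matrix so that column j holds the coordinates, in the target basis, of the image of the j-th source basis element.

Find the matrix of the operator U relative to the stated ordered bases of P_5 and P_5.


image of 1: 0
image of x: -(1/2)x
image of x^2: (1/4)x^2 + 1
image of x^3: -(1/8)x^3 + 3x - 1
image of x^4: (1/16)x^4 + 6x^2 - 4x + 1
image of x^5: -(1/32)x^5 + 10x^3 - 10x^2 + 5x - 1
each image's coordinates form column j of the matrix

the matrix is [[0, 0, 1, -1, 1, -1]; [0, -1/2, 0, 3, -4, 5]; [0, 0, 1/4, 0, 6, -10]; [0, 0, 0, -1/8, 0, 10]; [0, 0, 0, 0, 1/16, 0]; [0, 0, 0, 0, 0, -1/32]] (rows listed top to bottom)


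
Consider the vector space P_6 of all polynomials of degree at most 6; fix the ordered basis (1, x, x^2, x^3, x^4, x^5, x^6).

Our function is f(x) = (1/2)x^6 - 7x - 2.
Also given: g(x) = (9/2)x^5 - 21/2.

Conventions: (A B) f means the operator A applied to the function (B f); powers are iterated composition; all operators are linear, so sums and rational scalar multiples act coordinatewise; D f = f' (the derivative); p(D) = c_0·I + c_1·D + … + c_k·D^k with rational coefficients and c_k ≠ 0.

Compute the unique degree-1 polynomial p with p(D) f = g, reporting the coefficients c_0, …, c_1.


c_0 = 0, c_1 = 3/2

D^0 f = (1/2)x^6 - 7x - 2
D^1 f = 3x^5 - 7
matching coefficients of g against c_0 f + c_1 Df + … from the top degree down determines the c_i
solution: c_0 = 0, c_1 = 3/2


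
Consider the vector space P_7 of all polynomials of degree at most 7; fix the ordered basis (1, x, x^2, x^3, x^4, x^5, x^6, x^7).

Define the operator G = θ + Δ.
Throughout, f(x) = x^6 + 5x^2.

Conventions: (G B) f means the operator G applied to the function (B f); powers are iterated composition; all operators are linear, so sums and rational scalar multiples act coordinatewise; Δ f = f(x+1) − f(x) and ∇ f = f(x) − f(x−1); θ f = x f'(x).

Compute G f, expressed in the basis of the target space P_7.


the image equals g(x) = 6x^6 + 6x^5 + 15x^4 + 20x^3 + 25x^2 + 16x + 6

θ f = 6x^6 + 10x^2
Δ f = 6x^5 + 15x^4 + 20x^3 + 15x^2 + 16x + 6
(θ + Δ) f = 6x^6 + 6x^5 + 15x^4 + 20x^3 + 25x^2 + 16x + 6


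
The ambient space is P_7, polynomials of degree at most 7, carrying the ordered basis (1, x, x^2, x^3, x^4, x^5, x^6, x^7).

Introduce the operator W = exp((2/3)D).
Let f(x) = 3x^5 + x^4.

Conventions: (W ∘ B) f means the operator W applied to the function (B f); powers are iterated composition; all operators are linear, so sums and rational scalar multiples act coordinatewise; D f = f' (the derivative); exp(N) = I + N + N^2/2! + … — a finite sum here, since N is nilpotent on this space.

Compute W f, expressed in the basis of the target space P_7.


the image equals g(x) = 3x^5 + 11x^4 + 16x^3 + (104/9)x^2 + (112/27)x + 16/27

order-1 term: 10x^4 + (8/3)x^3
order-2 term: (40/3)x^3 + (8/3)x^2
order-3 term: (80/9)x^2 + (32/27)x
order-4 term: (80/27)x + 16/81
order-5 term: 32/81
the series for exp((2/3)D) f terminates at order 5
exp((2/3)D) f = 3x^5 + 11x^4 + 16x^3 + (104/9)x^2 + (112/27)x + 16/27


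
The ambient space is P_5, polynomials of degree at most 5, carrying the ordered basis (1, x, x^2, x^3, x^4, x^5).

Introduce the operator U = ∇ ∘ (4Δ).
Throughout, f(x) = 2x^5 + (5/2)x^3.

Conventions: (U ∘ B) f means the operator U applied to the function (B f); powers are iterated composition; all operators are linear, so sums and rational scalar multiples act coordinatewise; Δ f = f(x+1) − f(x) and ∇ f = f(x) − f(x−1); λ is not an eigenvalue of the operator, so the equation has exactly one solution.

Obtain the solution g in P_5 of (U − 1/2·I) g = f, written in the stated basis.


write g with unknown coordinates in the stated basis and equate coefficients in (U − 1/2·I) g = f
solving from the highest basis element down gives g = -4x^5 - 645x^3 - 31280x
check: U g = -320x^3 - 15640x
so U g − 1/2·g = 2x^5 + (5/2)x^3 = f ✓

g(x) = -4x^5 - 645x^3 - 31280x


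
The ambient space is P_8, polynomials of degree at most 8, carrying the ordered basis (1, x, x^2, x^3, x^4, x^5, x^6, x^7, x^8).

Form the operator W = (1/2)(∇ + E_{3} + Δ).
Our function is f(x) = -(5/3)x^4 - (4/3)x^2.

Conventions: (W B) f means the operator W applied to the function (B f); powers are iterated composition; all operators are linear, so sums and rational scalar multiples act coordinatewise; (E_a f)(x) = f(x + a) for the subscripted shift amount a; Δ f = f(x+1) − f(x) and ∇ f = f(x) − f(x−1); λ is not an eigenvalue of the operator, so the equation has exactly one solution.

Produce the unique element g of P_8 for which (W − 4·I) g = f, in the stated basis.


g(x) = (10/21)x^4 + (200/147)x^3 + (7172/1029)x^2 + (166360/7203)x + 615222/16807

write g with unknown coordinates in the stated basis and equate coefficients in (W − 4·I) g = f
solving from the highest basis element down gives g = (10/21)x^4 + (200/147)x^3 + (7172/1029)x^2 + (166360/7203)x + 615222/16807
check: W g = (5/21)x^4 + (800/147)x^3 + (27316/1029)x^2 + (665440/7203)x + 2460888/16807
so W g − 4·g = -(5/3)x^4 - (4/3)x^2 = f ✓
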